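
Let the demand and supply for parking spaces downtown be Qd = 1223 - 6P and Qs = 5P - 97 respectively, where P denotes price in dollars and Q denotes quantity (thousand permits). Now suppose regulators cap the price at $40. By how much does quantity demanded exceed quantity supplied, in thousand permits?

880

Setting quantity demanded equal to quantity supplied, 1223 - 6P = 5P - 97, gives P* = 120 and Q* = 503.
The ceiling of 40 is below the equilibrium price 120, so it binds.
At P = 40: Qd = 1223 - 6·40 = 983 and Qs = 5·40 - 97 = 103.
Shortage = Qd - Qs = 983 - 103 = 880.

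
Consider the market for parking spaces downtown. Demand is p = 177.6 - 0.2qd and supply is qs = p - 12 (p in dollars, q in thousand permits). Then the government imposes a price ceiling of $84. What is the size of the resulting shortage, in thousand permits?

Rearranging demand gives qd = 888 - 5p. In a free market, 888 - 5p = p - 12 gives the equilibrium p* = 150, q* = 138.
Because the ceiling (84) lies below the market-clearing price, it is binding.
At p = 84: qd = 888 - 5·84 = 468 and qs = 84 - 12 = 72.
Shortage = qd - qs = 468 - 72 = 396.

396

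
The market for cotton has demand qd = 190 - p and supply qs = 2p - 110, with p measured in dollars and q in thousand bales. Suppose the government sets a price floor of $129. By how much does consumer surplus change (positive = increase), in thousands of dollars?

Setting quantity demanded equal to quantity supplied, 190 - p = 2p - 110, gives p* = 100 and q* = 90.
Because the floor (129) lies above the market-clearing price, it is binding.
At p = 129: qd = 190 - 129 = 61 and qs = 2·129 - 110 = 148.
Consumer surplus without the control is ½ · (190 - 100) · 90 = 4050.
With the floor, consumers buy 61 units at 129, so CS = ½ · (190 - 129) · 61 = 1860.5.
Change in consumer surplus = 1860.5 - 4050 = -2189.5.

-2189.5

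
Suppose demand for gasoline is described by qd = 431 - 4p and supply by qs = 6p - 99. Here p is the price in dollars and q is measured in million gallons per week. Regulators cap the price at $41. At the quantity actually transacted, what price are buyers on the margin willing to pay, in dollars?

71

Equilibrium: 431 - 4p = 6p - 99, so 530 = 10p and p* = 53, q* = 219.
Because the ceiling (41) lies below the market-clearing price, it is binding.
At p = 41: qd = 431 - 4·41 = 267 and qs = 6·41 - 99 = 147.
Only 147 units reach the market. On the demand curve, the marginal buyer's willingness to pay at q = 147 is (431 - 147)/4 = 71.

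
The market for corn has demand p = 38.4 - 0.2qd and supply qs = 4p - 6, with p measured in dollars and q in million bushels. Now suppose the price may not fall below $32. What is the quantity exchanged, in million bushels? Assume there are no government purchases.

Rearranging demand gives qd = 192 - 5p. Equilibrium: 192 - 5p = 4p - 6, so 198 = 9p and p* = 22, q* = 82.
Because the floor (32) lies above the market-clearing price, it is binding.
At p = 32: qd = 192 - 5·32 = 32 and qs = 4·32 - 6 = 122.
The quantity actually transacted is the short side, demand: 32.

32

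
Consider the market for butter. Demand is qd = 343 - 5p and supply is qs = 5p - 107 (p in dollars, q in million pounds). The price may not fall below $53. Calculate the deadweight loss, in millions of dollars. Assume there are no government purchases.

320

Setting quantity demanded equal to quantity supplied, 343 - 5p = 5p - 107, gives p* = 45 and q* = 118.
Because the floor (53) lies above the market-clearing price, it is binding.
At p = 53: qd = 343 - 5·53 = 78 and qs = 5·53 - 107 = 158.
Quantity traded falls to 78. At q = 78 the demand price is (343 - 78)/5 = 53 and the supply price is (107 + 78)/5 = 37.
Deadweight loss = ½ · (53 - 37) · (118 - 78) = ½ · 16 · 40 = 320.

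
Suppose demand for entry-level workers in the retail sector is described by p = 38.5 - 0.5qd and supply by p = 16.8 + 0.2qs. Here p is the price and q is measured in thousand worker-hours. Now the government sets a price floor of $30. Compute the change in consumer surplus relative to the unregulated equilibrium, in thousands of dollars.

-168

Rearranging demand gives qd = 77 - 2p; rearranging supply gives qs = 5p - 84. Equilibrium: 77 - 2p = 5p - 84, so 161 = 7p and p* = 23, q* = 31.
Because the floor (30) lies above the market-clearing price, it is binding.
At p = 30: qd = 77 - 2·30 = 17 and qs = 5·30 - 84 = 66.
Consumer surplus without the control is ½ · (38.5 - 23) · 31 = 240.25.
With the floor, consumers buy 17 units at 30, so CS = ½ · (38.5 - 30) · 17 = 72.25.
Change in consumer surplus = 72.25 - 240.25 = -168.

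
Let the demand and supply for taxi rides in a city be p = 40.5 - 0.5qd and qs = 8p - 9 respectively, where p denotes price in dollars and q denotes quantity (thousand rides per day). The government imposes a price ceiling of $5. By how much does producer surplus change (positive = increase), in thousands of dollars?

Rearranging demand gives qd = 81 - 2p. In a free market, 81 - 2p = 8p - 9 gives the equilibrium p* = 9, q* = 63.
Because the ceiling (5) lies below the market-clearing price, it is binding.
At p = 5: qd = 81 - 2·5 = 71 and qs = 8·5 - 9 = 31.
Producer surplus without the control is ½ · (9 - 1.125) · 63 = 248.0625.
With the ceiling, producers sell 31 units at 5, so PS = ½ · (5 - 1.125) · 31 = 60.0625.
Change in producer surplus = 60.0625 - 248.0625 = -188.

-188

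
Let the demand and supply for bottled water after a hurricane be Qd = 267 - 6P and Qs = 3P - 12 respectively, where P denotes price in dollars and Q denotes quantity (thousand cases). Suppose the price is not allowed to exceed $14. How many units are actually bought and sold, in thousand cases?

Setting quantity demanded equal to quantity supplied, 267 - 6P = 3P - 12, gives P* = 31 and Q* = 81.
Because the ceiling (14) lies below the market-clearing price, it is binding.
At P = 14: Qd = 267 - 6·14 = 183 and Qs = 3·14 - 12 = 30.
The quantity actually transacted is the short side, supply: 30.

30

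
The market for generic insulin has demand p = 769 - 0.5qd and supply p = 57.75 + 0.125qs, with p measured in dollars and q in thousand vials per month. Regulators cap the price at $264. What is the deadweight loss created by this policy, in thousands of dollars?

Rearranging demand gives qd = 1538 - 2p; rearranging supply gives qs = 8p - 462. Without the control the market clears where 1538 - 2p = 8p - 462, i.e. p* = 200 and q* = 1138.
Since 264 is above p* = 200, the ceiling does not bind and the free-market outcome prevails.
Since the control does not bind, no trades are prevented and deadweight loss is zero.

0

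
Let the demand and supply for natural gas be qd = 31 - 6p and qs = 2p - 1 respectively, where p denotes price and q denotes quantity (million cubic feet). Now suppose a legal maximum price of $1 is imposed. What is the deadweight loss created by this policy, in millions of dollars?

Without the control the market clears where 31 - 6p = 2p - 1, i.e. p* = 4 and q* = 7.
Because the ceiling (1) lies below the market-clearing price, it is binding.
At p = 1: qd = 31 - 6·1 = 25 and qs = 2·1 - 1 = 1.
Quantity traded falls to 1. At q = 1 the demand price is (31 - 1)/6 = 5 and the supply price is (1 + 1)/2 = 1.
Deadweight loss = ½ · (5 - 1) · (7 - 1) = ½ · 4 · 6 = 12.

12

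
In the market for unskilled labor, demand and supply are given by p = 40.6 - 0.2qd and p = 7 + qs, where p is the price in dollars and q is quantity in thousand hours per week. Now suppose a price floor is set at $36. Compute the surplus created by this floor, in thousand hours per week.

6

Rearranging demand gives qd = 203 - 5p; rearranging supply gives qs = p - 7. Equilibrium: 203 - 5p = p - 7, so 210 = 6p and p* = 35, q* = 28.
Since 36 > 35, the floor is binding.
At p = 36: qd = 203 - 5·36 = 23 and qs = 36 - 7 = 29.
Surplus = qs - qd = 29 - 23 = 6.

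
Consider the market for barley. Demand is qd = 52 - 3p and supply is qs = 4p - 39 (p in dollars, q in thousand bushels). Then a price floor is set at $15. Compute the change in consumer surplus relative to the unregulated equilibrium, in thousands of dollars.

Setting quantity demanded equal to quantity supplied, 52 - 3p = 4p - 39, gives p* = 13 and q* = 13.
The floor of 15 is above the equilibrium price 13, so it binds.
At p = 15: qd = 52 - 3·15 = 7 and qs = 4·15 - 39 = 21.
Consumer surplus without the control is ½ · (52/3 - 13) · 13 = 169/6.
With the floor, consumers buy 7 units at 15, so CS = ½ · (52/3 - 15) · 7 = 49/6.
Change in consumer surplus = 49/6 - 169/6 = -20.

-20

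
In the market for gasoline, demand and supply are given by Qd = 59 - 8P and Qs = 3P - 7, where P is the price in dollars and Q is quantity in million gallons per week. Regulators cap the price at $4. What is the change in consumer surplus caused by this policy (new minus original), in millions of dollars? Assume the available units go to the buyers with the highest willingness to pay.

Setting quantity demanded equal to quantity supplied, 59 - 8P = 3P - 7, gives P* = 6 and Q* = 11.
The ceiling of 4 is below the equilibrium price 6, so it binds.
At P = 4: Qd = 59 - 8·4 = 27 and Qs = 3·4 - 7 = 5.
Consumer surplus without the control is ½ · (7.375 - 6) · 11 = 7.5625.
With the ceiling, 5 units are sold at 4 (assume they go to the highest-value buyers). The demand price at Q = 5 is 6.75, so CS = ½ · [(7.375 - 4) + (6.75 - 4)] · 5 = 15.3125.
Change in consumer surplus = 15.3125 - 7.5625 = 7.75.

7.75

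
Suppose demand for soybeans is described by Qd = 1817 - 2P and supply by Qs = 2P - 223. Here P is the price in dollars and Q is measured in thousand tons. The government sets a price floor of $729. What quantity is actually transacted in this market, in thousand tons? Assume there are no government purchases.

Without the control the market clears where 1817 - 2P = 2P - 223, i.e. P* = 510 and Q* = 797.
Since 729 > 510, the floor is binding.
At P = 729: Qd = 1817 - 2·729 = 359 and Qs = 2·729 - 223 = 1235.
The quantity actually transacted is the short side, demand: 359.

359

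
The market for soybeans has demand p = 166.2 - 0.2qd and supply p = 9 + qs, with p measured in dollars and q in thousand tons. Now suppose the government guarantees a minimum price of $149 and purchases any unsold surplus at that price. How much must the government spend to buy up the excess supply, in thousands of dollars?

8046

Rearranging demand gives qd = 831 - 5p; rearranging supply gives qs = p - 9. Equilibrium: 831 - 5p = p - 9, so 840 = 6p and p* = 140, q* = 131.
Since 149 > 140, the floor is binding.
At p = 149: qd = 831 - 5·149 = 86 and qs = 149 - 9 = 140.
Surplus = qs - qd = 54.
Government expenditure = surplus × support price = 54 × 149 = 8046.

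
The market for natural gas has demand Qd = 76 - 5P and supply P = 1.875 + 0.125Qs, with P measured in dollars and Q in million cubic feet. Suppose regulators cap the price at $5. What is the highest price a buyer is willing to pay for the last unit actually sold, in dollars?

Rearranging supply gives Qs = 8P - 15. Setting quantity demanded equal to quantity supplied, 76 - 5P = 8P - 15, gives P* = 7 and Q* = 41.
Since 5 < 7, the ceiling is binding.
At P = 5: Qd = 76 - 5·5 = 51 and Qs = 8·5 - 15 = 25.
Only 25 units reach the market. On the demand curve, the marginal buyer's willingness to pay at Q = 25 is (76 - 25)/5 = 10.2.

10.2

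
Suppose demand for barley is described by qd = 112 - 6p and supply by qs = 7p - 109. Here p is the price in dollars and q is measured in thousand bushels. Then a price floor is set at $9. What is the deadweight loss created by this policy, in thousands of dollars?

0

Without the control the market clears where 112 - 6p = 7p - 109, i.e. p* = 17 and q* = 10.
The floor of 9 is below the equilibrium price 17, so it is not binding; the market clears at p* = 17, q* = 10.
Since the control does not bind, no trades are prevented and deadweight loss is zero.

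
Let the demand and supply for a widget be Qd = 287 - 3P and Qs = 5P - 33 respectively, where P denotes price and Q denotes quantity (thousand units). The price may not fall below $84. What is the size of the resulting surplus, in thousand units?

352

Without the control the market clears where 287 - 3P = 5P - 33, i.e. P* = 40 and Q* = 167.
Since 84 > 40, the floor is binding.
At P = 84: Qd = 287 - 3·84 = 35 and Qs = 5·84 - 33 = 387.
Surplus = Qs - Qd = 387 - 35 = 352.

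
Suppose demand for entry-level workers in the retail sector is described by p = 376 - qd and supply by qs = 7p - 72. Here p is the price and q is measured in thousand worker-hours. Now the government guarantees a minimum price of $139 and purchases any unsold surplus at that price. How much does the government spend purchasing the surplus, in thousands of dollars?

Rearranging demand gives qd = 376 - p. Without the control the market clears where 376 - p = 7p - 72, i.e. p* = 56 and q* = 320.
The floor of 139 is above the equilibrium price 56, so it binds.
At p = 139: qd = 376 - 139 = 237 and qs = 7·139 - 72 = 901.
Surplus = qs - qd = 664.
Government expenditure = surplus × support price = 664 × 139 = 92296.

92296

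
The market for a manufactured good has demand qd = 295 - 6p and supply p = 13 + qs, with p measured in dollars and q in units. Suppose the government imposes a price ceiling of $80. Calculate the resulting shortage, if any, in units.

Rearranging supply gives qs = p - 13. Equilibrium: 295 - 6p = p - 13, so 308 = 7p and p* = 44, q* = 31.
The ceiling of 80 is above the equilibrium price 44, so it is not binding; the market clears at p* = 44, q* = 31.
Since the control does not bind, there is no shortage.

0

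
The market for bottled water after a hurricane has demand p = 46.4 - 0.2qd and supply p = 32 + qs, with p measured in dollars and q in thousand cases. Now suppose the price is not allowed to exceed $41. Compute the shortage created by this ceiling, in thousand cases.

Rearranging demand gives qd = 232 - 5p; rearranging supply gives qs = p - 32. Setting quantity demanded equal to quantity supplied, 232 - 5p = p - 32, gives p* = 44 and q* = 12.
Because the ceiling (41) lies below the market-clearing price, it is binding.
At p = 41: qd = 232 - 5·41 = 27 and qs = 41 - 32 = 9.
Shortage = qd - qs = 27 - 9 = 18.

18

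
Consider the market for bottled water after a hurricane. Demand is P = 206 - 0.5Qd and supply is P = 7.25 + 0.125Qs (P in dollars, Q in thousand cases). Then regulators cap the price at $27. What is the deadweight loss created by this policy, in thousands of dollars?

8000

Rearranging demand gives Qd = 412 - 2P; rearranging supply gives Qs = 8P - 58. Equilibrium: 412 - 2P = 8P - 58, so 470 = 10P and P* = 47, Q* = 318.
The ceiling of 27 is below the equilibrium price 47, so it binds.
At P = 27: Qd = 412 - 2·27 = 358 and Qs = 8·27 - 58 = 158.
Quantity traded falls to 158. At Q = 158 the demand price is (412 - 158)/2 = 127 and the supply price is (58 + 158)/8 = 27.
Deadweight loss = ½ · (127 - 27) · (318 - 158) = ½ · 100 · 160 = 8000.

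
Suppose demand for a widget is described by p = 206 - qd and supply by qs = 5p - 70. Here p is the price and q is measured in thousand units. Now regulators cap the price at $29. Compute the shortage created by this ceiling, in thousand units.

102

Rearranging demand gives qd = 206 - p. Equilibrium: 206 - p = 5p - 70, so 276 = 6p and p* = 46, q* = 160.
The ceiling of 29 is below the equilibrium price 46, so it binds.
At p = 29: qd = 206 - 29 = 177 and qs = 5·29 - 70 = 75.
Shortage = qd - qs = 177 - 75 = 102.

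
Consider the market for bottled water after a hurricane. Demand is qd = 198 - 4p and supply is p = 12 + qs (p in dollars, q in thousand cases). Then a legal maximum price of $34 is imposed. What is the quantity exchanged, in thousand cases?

Rearranging supply gives qs = p - 12. Setting quantity demanded equal to quantity supplied, 198 - 4p = p - 12, gives p* = 42 and q* = 30.
The ceiling of 34 is below the equilibrium price 42, so it binds.
At p = 34: qd = 198 - 4·34 = 62 and qs = 34 - 12 = 22.
The quantity actually transacted is the short side, supply: 22.

22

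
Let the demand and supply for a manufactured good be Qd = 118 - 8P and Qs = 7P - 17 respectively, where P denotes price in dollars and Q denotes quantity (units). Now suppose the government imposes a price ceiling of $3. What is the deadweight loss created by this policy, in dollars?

Without the control the market clears where 118 - 8P = 7P - 17, i.e. P* = 9 and Q* = 46.
Since 3 < 9, the ceiling is binding.
At P = 3: Qd = 118 - 8·3 = 94 and Qs = 7·3 - 17 = 4.
Quantity traded falls to 4. At Q = 4 the demand price is (118 - 4)/8 = 14.25 and the supply price is (17 + 4)/7 = 3.
Deadweight loss = ½ · (14.25 - 3) · (46 - 4) = ½ · 11.25 · 42 = 236.25.

236.25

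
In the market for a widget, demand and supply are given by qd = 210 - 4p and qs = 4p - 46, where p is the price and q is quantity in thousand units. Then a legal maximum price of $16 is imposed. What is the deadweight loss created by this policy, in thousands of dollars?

1024

In a free market, 210 - 4p = 4p - 46 gives the equilibrium p* = 32, q* = 82.
Since 16 < 32, the ceiling is binding.
At p = 16: qd = 210 - 4·16 = 146 and qs = 4·16 - 46 = 18.
Quantity traded falls to 18. At q = 18 the demand price is (210 - 18)/4 = 48 and the supply price is (46 + 18)/4 = 16.
Deadweight loss = ½ · (48 - 16) · (82 - 18) = ½ · 32 · 64 = 1024.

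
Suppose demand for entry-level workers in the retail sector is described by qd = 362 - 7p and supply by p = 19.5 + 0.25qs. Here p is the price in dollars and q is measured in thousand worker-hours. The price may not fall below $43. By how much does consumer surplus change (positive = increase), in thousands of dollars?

-214.5

Rearranging supply gives qs = 4p - 78. In a free market, 362 - 7p = 4p - 78 gives the equilibrium p* = 40, q* = 82.
Since 43 > 40, the floor is binding.
At p = 43: qd = 362 - 7·43 = 61 and qs = 4·43 - 78 = 94.
Consumer surplus without the control is ½ · (362/7 - 40) · 82 = 3362/7.
With the floor, consumers buy 61 units at 43, so CS = ½ · (362/7 - 43) · 61 = 3721/14.
Change in consumer surplus = 3721/14 - 3362/7 = -214.5.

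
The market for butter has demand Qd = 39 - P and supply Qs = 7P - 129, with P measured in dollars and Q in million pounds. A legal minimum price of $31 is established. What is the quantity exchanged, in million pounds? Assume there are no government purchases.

Without the control the market clears where 39 - P = 7P - 129, i.e. P* = 21 and Q* = 18.
Because the floor (31) lies above the market-clearing price, it is binding.
At P = 31: Qd = 39 - 31 = 8 and Qs = 7·31 - 129 = 88.
The quantity actually transacted is the short side, demand: 8.

8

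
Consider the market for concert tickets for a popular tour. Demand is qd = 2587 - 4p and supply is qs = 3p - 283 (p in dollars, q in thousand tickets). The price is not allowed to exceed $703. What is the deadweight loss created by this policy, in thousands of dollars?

0

Without the control the market clears where 2587 - 4p = 3p - 283, i.e. p* = 410 and q* = 947.
Since 703 is above p* = 410, the ceiling does not bind and the free-market outcome prevails.
Since the control does not bind, no trades are prevented and deadweight loss is zero.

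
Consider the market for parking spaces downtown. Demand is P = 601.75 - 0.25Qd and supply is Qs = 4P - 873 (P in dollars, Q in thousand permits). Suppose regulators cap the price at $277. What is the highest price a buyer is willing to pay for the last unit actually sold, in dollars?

Rearranging demand gives Qd = 2407 - 4P. Without the control the market clears where 2407 - 4P = 4P - 873, i.e. P* = 410 and Q* = 767.
The ceiling of 277 is below the equilibrium price 410, so it binds.
At P = 277: Qd = 2407 - 4·277 = 1299 and Qs = 4·277 - 873 = 235.
Only 235 units reach the market. On the demand curve, the marginal buyer's willingness to pay at Q = 235 is (2407 - 235)/4 = 543.

543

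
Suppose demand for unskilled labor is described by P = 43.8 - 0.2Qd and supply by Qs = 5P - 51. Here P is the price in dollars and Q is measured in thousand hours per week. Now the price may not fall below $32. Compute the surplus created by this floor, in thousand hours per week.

50

Rearranging demand gives Qd = 219 - 5P. Equilibrium: 219 - 5P = 5P - 51, so 270 = 10P and P* = 27, Q* = 84.
The floor of 32 is above the equilibrium price 27, so it binds.
At P = 32: Qd = 219 - 5·32 = 59 and Qs = 5·32 - 51 = 109.
Surplus = Qs - Qd = 109 - 59 = 50.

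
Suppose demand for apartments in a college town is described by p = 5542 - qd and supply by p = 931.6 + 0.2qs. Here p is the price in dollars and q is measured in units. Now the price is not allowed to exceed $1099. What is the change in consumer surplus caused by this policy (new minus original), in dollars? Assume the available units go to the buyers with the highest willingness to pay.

Rearranging demand gives qd = 5542 - p; rearranging supply gives qs = 5p - 4658. Equilibrium: 5542 - p = 5p - 4658, so 10200 = 6p and p* = 1700, q* = 3842.
Since 1099 < 1700, the ceiling is binding.
At p = 1099: qd = 5542 - 1099 = 4443 and qs = 5·1099 - 4658 = 837.
Consumer surplus without the control is ½ · (5542 - 1700) · 3842 = 7380482.
With the ceiling, 837 units are sold at 1099 (assume they go to the highest-value buyers). The demand price at q = 837 is 4705, so CS = ½ · [(5542 - 1099) + (4705 - 1099)] · 837 = 3368506.5.
Change in consumer surplus = 3368506.5 - 7380482 = -4011975.5.

-4011975.5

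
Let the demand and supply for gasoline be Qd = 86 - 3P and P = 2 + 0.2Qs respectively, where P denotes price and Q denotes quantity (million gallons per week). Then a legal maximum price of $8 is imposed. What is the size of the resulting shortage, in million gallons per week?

Rearranging supply gives Qs = 5P - 10. Equilibrium: 86 - 3P = 5P - 10, so 96 = 8P and P* = 12, Q* = 50.
Because the ceiling (8) lies below the market-clearing price, it is binding.
At P = 8: Qd = 86 - 3·8 = 62 and Qs = 5·8 - 10 = 30.
Shortage = Qd - Qs = 62 - 30 = 32.

32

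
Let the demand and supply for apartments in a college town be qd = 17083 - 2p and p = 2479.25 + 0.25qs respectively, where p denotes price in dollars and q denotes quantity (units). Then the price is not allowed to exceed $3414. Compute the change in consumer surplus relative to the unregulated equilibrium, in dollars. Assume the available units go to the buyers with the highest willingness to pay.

-657030

Rearranging supply gives qs = 4p - 9917. In a free market, 17083 - 2p = 4p - 9917 gives the equilibrium p* = 4500, q* = 8083.
Since 3414 < 4500, the ceiling is binding.
At p = 3414: qd = 17083 - 2·3414 = 10255 and qs = 4·3414 - 9917 = 3739.
Consumer surplus without the control is ½ · (8541.5 - 4500) · 8083 = 16333722.25.
With the ceiling, 3739 units are sold at 3414 (assume they go to the highest-value buyers). The demand price at q = 3739 is 6672, so CS = ½ · [(8541.5 - 3414) + (6672 - 3414)] · 3739 = 15676692.25.
Change in consumer surplus = 15676692.25 - 16333722.25 = -657030.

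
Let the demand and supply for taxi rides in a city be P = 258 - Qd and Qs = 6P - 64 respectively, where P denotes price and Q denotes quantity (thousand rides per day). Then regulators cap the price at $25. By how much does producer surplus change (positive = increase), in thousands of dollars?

Rearranging demand gives Qd = 258 - P. Without the control the market clears where 258 - P = 6P - 64, i.e. P* = 46 and Q* = 212.
Since 25 < 46, the ceiling is binding.
At P = 25: Qd = 258 - 25 = 233 and Qs = 6·25 - 64 = 86.
Producer surplus without the control is ½ · (46 - 32/3) · 212 = 11236/3.
With the ceiling, producers sell 86 units at 25, so PS = ½ · (25 - 32/3) · 86 = 1849/3.
Change in producer surplus = 1849/3 - 11236/3 = -3129.

-3129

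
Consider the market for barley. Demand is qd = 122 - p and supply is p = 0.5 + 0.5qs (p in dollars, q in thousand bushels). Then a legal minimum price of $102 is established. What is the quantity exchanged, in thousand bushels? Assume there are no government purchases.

Rearranging supply gives qs = 2p - 1. Equilibrium: 122 - p = 2p - 1, so 123 = 3p and p* = 41, q* = 81.
Because the floor (102) lies above the market-clearing price, it is binding.
At p = 102: qd = 122 - 102 = 20 and qs = 2·102 - 1 = 203.
The quantity actually transacted is the short side, demand: 20.

20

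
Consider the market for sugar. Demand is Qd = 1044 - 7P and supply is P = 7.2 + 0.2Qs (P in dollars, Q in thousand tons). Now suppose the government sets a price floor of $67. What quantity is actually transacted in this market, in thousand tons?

414

Rearranging supply gives Qs = 5P - 36. In a free market, 1044 - 7P = 5P - 36 gives the equilibrium P* = 90, Q* = 414.
The floor of 67 is below the equilibrium price 90, so it is not binding; the market clears at P* = 90, Q* = 414.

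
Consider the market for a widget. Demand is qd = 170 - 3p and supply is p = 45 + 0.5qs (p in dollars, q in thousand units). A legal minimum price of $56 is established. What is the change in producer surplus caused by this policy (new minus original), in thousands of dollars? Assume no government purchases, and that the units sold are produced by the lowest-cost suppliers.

Rearranging supply gives qs = 2p - 90. In a free market, 170 - 3p = 2p - 90 gives the equilibrium p* = 52, q* = 14.
Since 56 > 52, the floor is binding.
At p = 56: qd = 170 - 3·56 = 2 and qs = 2·56 - 90 = 22.
Producer surplus without the control is ½ · (52 - 45) · 14 = 49.
With the floor, 2 units are sold at 56. The supply price at q = 2 is 46, so PS = ½ · [(56 - 45) + (56 - 46)] · 2 = 21.
Change in producer surplus = 21 - 49 = -28.

-28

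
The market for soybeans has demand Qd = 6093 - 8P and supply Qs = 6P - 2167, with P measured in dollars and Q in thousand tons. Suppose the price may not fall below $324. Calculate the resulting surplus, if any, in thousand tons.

0

Equilibrium: 6093 - 8P = 6P - 2167, so 8260 = 14P and P* = 590, Q* = 1373.
The floor of 324 is below the equilibrium price 590, so it is not binding; the market clears at P* = 590, Q* = 1373.
Since the control does not bind, there is no surplus.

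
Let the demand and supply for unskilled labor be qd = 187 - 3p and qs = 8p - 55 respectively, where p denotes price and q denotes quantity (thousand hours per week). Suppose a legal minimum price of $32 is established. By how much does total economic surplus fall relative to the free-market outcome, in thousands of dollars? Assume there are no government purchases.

Equilibrium: 187 - 3p = 8p - 55, so 242 = 11p and p* = 22, q* = 121.
Since 32 > 22, the floor is binding.
At p = 32: qd = 187 - 3·32 = 91 and qs = 8·32 - 55 = 201.
Quantity traded falls to 91. At q = 91 the demand price is (187 - 91)/3 = 32 and the supply price is (55 + 91)/8 = 18.25.
Deadweight loss = ½ · (32 - 18.25) · (121 - 91) = ½ · 13.75 · 30 = 206.25.

206.25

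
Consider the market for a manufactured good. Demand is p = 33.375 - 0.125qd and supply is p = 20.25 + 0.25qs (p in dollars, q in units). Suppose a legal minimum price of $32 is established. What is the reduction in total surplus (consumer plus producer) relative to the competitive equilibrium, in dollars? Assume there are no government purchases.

108

Rearranging demand gives qd = 267 - 8p; rearranging supply gives qs = 4p - 81. In a free market, 267 - 8p = 4p - 81 gives the equilibrium p* = 29, q* = 35.
Since 32 > 29, the floor is binding.
At p = 32: qd = 267 - 8·32 = 11 and qs = 4·32 - 81 = 47.
Quantity traded falls to 11. At q = 11 the demand price is (267 - 11)/8 = 32 and the supply price is (81 + 11)/4 = 23.
Deadweight loss = ½ · (32 - 23) · (35 - 11) = ½ · 9 · 24 = 108.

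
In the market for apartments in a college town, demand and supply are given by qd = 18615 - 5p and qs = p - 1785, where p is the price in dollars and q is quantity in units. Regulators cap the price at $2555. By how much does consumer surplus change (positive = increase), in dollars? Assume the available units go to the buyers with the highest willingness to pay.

Without the control the market clears where 18615 - 5p = p - 1785, i.e. p* = 3400 and q* = 1615.
Because the ceiling (2555) lies below the market-clearing price, it is binding.
At p = 2555: qd = 18615 - 5·2555 = 5840 and qs = 2555 - 1785 = 770.
Consumer surplus without the control is ½ · (3723 - 3400) · 1615 = 260822.5.
With the ceiling, 770 units are sold at 2555 (assume they go to the highest-value buyers). The demand price at q = 770 is 3569, so CS = ½ · [(3723 - 2555) + (3569 - 2555)] · 770 = 840070.
Change in consumer surplus = 840070 - 260822.5 = 579247.5.

579247.5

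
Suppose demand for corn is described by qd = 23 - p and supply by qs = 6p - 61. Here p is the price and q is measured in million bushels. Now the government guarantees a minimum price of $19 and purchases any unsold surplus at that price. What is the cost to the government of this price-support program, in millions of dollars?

In a free market, 23 - p = 6p - 61 gives the equilibrium p* = 12, q* = 11.
Since 19 > 12, the floor is binding.
At p = 19: qd = 23 - 19 = 4 and qs = 6·19 - 61 = 53.
Surplus = qs - qd = 49.
Government expenditure = surplus × support price = 49 × 19 = 931.

931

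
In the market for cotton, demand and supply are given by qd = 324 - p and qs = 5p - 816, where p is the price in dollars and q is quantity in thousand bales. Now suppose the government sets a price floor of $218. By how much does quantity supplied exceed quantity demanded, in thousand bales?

Equilibrium: 324 - p = 5p - 816, so 1140 = 6p and p* = 190, q* = 134.
The floor of 218 is above the equilibrium price 190, so it binds.
At p = 218: qd = 324 - 218 = 106 and qs = 5·218 - 816 = 274.
Surplus = qs - qd = 274 - 106 = 168.

168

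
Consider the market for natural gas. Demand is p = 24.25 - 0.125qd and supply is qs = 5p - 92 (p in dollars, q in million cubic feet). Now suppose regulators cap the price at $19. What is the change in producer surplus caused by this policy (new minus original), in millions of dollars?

-31.5

Rearranging demand gives qd = 194 - 8p. In a free market, 194 - 8p = 5p - 92 gives the equilibrium p* = 22, q* = 18.
Since 19 < 22, the ceiling is binding.
At p = 19: qd = 194 - 8·19 = 42 and qs = 5·19 - 92 = 3.
Producer surplus without the control is ½ · (22 - 18.4) · 18 = 32.4.
With the ceiling, producers sell 3 units at 19, so PS = ½ · (19 - 18.4) · 3 = 0.9.
Change in producer surplus = 0.9 - 32.4 = -31.5.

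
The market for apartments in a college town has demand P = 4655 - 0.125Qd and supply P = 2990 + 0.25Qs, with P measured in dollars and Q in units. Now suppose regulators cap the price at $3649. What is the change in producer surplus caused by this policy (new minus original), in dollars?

-1595638

Rearranging demand gives Qd = 37240 - 8P; rearranging supply gives Qs = 4P - 11960. Setting quantity demanded equal to quantity supplied, 37240 - 8P = 4P - 11960, gives P* = 4100 and Q* = 4440.
Because the ceiling (3649) lies below the market-clearing price, it is binding.
At P = 3649: Qd = 37240 - 8·3649 = 8048 and Qs = 4·3649 - 11960 = 2636.
Producer surplus without the control is ½ · (4100 - 2990) · 4440 = 2464200.
With the ceiling, producers sell 2636 units at 3649, so PS = ½ · (3649 - 2990) · 2636 = 868562.
Change in producer surplus = 868562 - 2464200 = -1595638.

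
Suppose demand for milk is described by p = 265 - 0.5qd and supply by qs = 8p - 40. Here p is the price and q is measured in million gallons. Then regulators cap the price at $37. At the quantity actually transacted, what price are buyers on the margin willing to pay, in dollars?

137

Rearranging demand gives qd = 530 - 2p. Setting quantity demanded equal to quantity supplied, 530 - 2p = 8p - 40, gives p* = 57 and q* = 416.
Since 37 < 57, the ceiling is binding.
At p = 37: qd = 530 - 2·37 = 456 and qs = 8·37 - 40 = 256.
Only 256 units reach the market. On the demand curve, the marginal buyer's willingness to pay at q = 256 is (530 - 256)/2 = 137.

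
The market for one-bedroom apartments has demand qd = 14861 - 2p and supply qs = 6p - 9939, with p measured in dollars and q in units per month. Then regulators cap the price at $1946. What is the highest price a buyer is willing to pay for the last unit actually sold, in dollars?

6562

Setting quantity demanded equal to quantity supplied, 14861 - 2p = 6p - 9939, gives p* = 3100 and q* = 8661.
Because the ceiling (1946) lies below the market-clearing price, it is binding.
At p = 1946: qd = 14861 - 2·1946 = 10969 and qs = 6·1946 - 9939 = 1737.
Only 1737 units reach the market. On the demand curve, the marginal buyer's willingness to pay at q = 1737 is (14861 - 1737)/2 = 6562.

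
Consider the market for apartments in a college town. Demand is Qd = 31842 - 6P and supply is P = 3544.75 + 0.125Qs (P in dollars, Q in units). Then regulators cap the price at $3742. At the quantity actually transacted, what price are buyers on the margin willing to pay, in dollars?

Rearranging supply gives Qs = 8P - 28358. Equilibrium: 31842 - 6P = 8P - 28358, so 60200 = 14P and P* = 4300, Q* = 6042.
The ceiling of 3742 is below the equilibrium price 4300, so it binds.
At P = 3742: Qd = 31842 - 6·3742 = 9390 and Qs = 8·3742 - 28358 = 1578.
Only 1578 units reach the market. On the demand curve, the marginal buyer's willingness to pay at Q = 1578 is (31842 - 1578)/6 = 5044.

5044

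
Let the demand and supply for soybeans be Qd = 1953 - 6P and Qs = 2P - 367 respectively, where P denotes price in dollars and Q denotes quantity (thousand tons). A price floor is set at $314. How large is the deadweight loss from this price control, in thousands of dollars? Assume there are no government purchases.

6912

Without the control the market clears where 1953 - 6P = 2P - 367, i.e. P* = 290 and Q* = 213.
Because the floor (314) lies above the market-clearing price, it is binding.
At P = 314: Qd = 1953 - 6·314 = 69 and Qs = 2·314 - 367 = 261.
Quantity traded falls to 69. At Q = 69 the demand price is (1953 - 69)/6 = 314 and the supply price is (367 + 69)/2 = 218.
Deadweight loss = ½ · (314 - 218) · (213 - 69) = ½ · 96 · 144 = 6912.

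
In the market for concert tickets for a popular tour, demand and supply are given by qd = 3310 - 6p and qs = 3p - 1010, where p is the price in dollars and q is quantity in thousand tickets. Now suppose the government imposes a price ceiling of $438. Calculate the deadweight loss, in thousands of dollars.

Equilibrium: 3310 - 6p = 3p - 1010, so 4320 = 9p and p* = 480, q* = 430.
The ceiling of 438 is below the equilibrium price 480, so it binds.
At p = 438: qd = 3310 - 6·438 = 682 and qs = 3·438 - 1010 = 304.
Quantity traded falls to 304. At q = 304 the demand price is (3310 - 304)/6 = 501 and the supply price is (1010 + 304)/3 = 438.
Deadweight loss = ½ · (501 - 438) · (430 - 304) = ½ · 63 · 126 = 3969.

3969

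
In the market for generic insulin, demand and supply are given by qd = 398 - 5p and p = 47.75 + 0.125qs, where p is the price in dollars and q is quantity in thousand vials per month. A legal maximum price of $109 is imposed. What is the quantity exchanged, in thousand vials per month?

98

Rearranging supply gives qs = 8p - 382. Equilibrium: 398 - 5p = 8p - 382, so 780 = 13p and p* = 60, q* = 98.
The ceiling of 109 is above the equilibrium price 60, so it is not binding; the market clears at p* = 60, q* = 98.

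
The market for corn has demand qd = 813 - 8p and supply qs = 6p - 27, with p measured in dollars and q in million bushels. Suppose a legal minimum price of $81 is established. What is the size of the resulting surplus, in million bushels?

294

Equilibrium: 813 - 8p = 6p - 27, so 840 = 14p and p* = 60, q* = 333.
Because the floor (81) lies above the market-clearing price, it is binding.
At p = 81: qd = 813 - 8·81 = 165 and qs = 6·81 - 27 = 459.
Surplus = qs - qd = 459 - 165 = 294.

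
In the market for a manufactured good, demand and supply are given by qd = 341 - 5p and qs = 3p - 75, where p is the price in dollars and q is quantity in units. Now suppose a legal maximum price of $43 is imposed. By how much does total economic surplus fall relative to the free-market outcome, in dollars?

194.4

In a free market, 341 - 5p = 3p - 75 gives the equilibrium p* = 52, q* = 81.
Since 43 < 52, the ceiling is binding.
At p = 43: qd = 341 - 5·43 = 126 and qs = 3·43 - 75 = 54.
Quantity traded falls to 54. At q = 54 the demand price is (341 - 54)/5 = 57.4 and the supply price is (75 + 54)/3 = 43.
Deadweight loss = ½ · (57.4 - 43) · (81 - 54) = ½ · 14.4 · 27 = 194.4.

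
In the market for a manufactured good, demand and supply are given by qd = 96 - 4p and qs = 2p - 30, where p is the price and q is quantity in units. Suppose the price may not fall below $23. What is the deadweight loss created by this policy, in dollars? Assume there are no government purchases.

Without the control the market clears where 96 - 4p = 2p - 30, i.e. p* = 21 and q* = 12.
Since 23 > 21, the floor is binding.
At p = 23: qd = 96 - 4·23 = 4 and qs = 2·23 - 30 = 16.
Quantity traded falls to 4. At q = 4 the demand price is (96 - 4)/4 = 23 and the supply price is (30 + 4)/2 = 17.
Deadweight loss = ½ · (23 - 17) · (12 - 4) = ½ · 6 · 8 = 24.

24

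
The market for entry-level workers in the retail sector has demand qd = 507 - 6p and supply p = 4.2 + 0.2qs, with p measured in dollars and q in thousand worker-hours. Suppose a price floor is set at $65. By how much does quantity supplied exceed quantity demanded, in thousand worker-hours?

187

Rearranging supply gives qs = 5p - 21. Setting quantity demanded equal to quantity supplied, 507 - 6p = 5p - 21, gives p* = 48 and q* = 219.
Because the floor (65) lies above the market-clearing price, it is binding.
At p = 65: qd = 507 - 6·65 = 117 and qs = 5·65 - 21 = 304.
Surplus = qs - qd = 304 - 117 = 187.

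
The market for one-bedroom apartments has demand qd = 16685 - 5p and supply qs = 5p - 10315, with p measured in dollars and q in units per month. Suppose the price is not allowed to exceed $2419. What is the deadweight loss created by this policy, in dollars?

Without the control the market clears where 16685 - 5p = 5p - 10315, i.e. p* = 2700 and q* = 3185.
Since 2419 < 2700, the ceiling is binding.
At p = 2419: qd = 16685 - 5·2419 = 4590 and qs = 5·2419 - 10315 = 1780.
Quantity traded falls to 1780. At q = 1780 the demand price is (16685 - 1780)/5 = 2981 and the supply price is (10315 + 1780)/5 = 2419.
Deadweight loss = ½ · (2981 - 2419) · (3185 - 1780) = ½ · 562 · 1405 = 394805.

394805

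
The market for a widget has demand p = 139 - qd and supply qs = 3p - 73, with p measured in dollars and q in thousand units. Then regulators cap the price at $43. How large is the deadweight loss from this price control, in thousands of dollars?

600

Rearranging demand gives qd = 139 - p. Setting quantity demanded equal to quantity supplied, 139 - p = 3p - 73, gives p* = 53 and q* = 86.
Because the ceiling (43) lies below the market-clearing price, it is binding.
At p = 43: qd = 139 - 43 = 96 and qs = 3·43 - 73 = 56.
Quantity traded falls to 56. At q = 56 the demand price is 139 - 56 = 83 and the supply price is (73 + 56)/3 = 43.
Deadweight loss = ½ · (83 - 43) · (86 - 56) = ½ · 40 · 30 = 600.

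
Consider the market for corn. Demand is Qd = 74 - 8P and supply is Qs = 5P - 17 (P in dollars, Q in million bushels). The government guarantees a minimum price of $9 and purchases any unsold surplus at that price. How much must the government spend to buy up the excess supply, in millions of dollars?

In a free market, 74 - 8P = 5P - 17 gives the equilibrium P* = 7, Q* = 18.
Because the floor (9) lies above the market-clearing price, it is binding.
At P = 9: Qd = 74 - 8·9 = 2 and Qs = 5·9 - 17 = 28.
Surplus = Qs - Qd = 26.
Government expenditure = surplus × support price = 26 × 9 = 234.

234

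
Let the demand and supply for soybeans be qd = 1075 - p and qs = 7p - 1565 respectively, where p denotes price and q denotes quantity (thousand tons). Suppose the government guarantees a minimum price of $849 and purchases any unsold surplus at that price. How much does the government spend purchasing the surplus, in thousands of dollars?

In a free market, 1075 - p = 7p - 1565 gives the equilibrium p* = 330, q* = 745.
The floor of 849 is above the equilibrium price 330, so it binds.
At p = 849: qd = 1075 - 849 = 226 and qs = 7·849 - 1565 = 4378.
Surplus = qs - qd = 4152.
Government expenditure = surplus × support price = 4152 × 849 = 3525048.

3525048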